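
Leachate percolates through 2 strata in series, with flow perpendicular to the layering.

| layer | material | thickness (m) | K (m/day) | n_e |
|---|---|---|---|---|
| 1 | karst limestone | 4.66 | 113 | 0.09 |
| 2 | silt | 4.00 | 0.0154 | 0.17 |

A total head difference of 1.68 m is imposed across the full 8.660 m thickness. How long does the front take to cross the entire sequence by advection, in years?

With flow normal to the layers, continuity requires the same specific discharge q through every layer.
Σ(b_i/K_i) = 4.66/113 + 4.00/0.0154 = 259.8 d.
q = Δh / Σ(b_i/K_i) = 1.68 / 259.8 = 0.006467 m/day.
In each layer the seepage velocity is v_i = q/n_i, so the layer transit time is t_i = b_i·n_i / q:
  layer 1 (karst limestone): t_1 = 4.66 × 0.09 / 0.006467 = 64.85 d
  layer 2 (silt): t_2 = 4.00 × 0.17 / 0.006467 = 105.1 d
Total t = Σ t_i = 170.0 days = 0.4654 years.

0.465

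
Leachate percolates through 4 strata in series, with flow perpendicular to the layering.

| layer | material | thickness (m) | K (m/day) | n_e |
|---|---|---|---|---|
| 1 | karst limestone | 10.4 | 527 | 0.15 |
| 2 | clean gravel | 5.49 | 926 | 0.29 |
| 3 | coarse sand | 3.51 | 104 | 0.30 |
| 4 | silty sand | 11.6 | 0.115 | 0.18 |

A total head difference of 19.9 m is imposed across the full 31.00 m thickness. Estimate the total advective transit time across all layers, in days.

31.9

With flow normal to the layers, continuity requires the same specific discharge q through every layer.
Σ(b_i/K_i) = 10.4/527 + 5.49/926 + 3.51/104 + 11.6/0.115 = 100.9 d.
q = Δh / Σ(b_i/K_i) = 19.9 / 100.9 = 0.1972 m/day.
In each layer the seepage velocity is v_i = q/n_i, so the layer transit time is t_i = b_i·n_i / q:
  layer 1 (karst limestone): t_1 = 10.4 × 0.15 / 0.1972 = 7.912 d
  layer 2 (clean gravel): t_2 = 5.49 × 0.29 / 0.1972 = 8.075 d
  layer 3 (coarse sand): t_3 = 3.51 × 0.30 / 0.1972 = 5.341 d
  layer 4 (silty sand): t_4 = 11.6 × 0.18 / 0.1972 = 10.59 d
Total t = Σ t_i = 31.92 days.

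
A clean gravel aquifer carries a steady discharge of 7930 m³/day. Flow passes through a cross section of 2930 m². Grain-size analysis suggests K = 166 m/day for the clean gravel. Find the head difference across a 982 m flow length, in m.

From Q = K·A·i, i = Q / (K·A) = 7930 / (166.0 × 2930) = 0.01630.
Head loss Δh = i · L = 0.01630 × 982 = 16.01 m.

16.0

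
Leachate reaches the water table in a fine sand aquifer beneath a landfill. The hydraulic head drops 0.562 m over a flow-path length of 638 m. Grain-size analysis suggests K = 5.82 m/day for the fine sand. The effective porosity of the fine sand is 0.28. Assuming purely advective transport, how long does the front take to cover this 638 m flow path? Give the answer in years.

Hydraulic gradient i = Δh / L = 0.562 / 638 = 0.0008809.
Darcy flux q = K · i = 5.820 × 0.0008809 = 0.005127 m/day.
Seepage velocity v = q / n_e = 0.005127 / 0.28 = 0.01831 m/day.
Travel time t = L / v = 638 / 0.01831 = 34845 days = 95.40 years.

95.4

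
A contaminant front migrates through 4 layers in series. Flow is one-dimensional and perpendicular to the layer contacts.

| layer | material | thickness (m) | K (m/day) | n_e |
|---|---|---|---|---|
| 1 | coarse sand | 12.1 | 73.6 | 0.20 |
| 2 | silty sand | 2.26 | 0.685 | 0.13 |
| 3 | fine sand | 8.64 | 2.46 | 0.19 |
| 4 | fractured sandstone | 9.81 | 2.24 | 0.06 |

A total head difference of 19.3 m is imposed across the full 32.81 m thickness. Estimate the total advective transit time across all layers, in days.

With flow normal to the layers, continuity requires the same specific discharge q through every layer.
Σ(b_i/K_i) = 12.1/73.6 + 2.26/0.685 + 8.64/2.46 + 9.81/2.24 = 11.36 d.
q = Δh / Σ(b_i/K_i) = 19.3 / 11.36 = 1.700 m/day.
In each layer the seepage velocity is v_i = q/n_i, so the layer transit time is t_i = b_i·n_i / q:
  layer 1 (coarse sand): t_1 = 12.1 × 0.20 / 1.700 = 1.424 d
  layer 2 (silty sand): t_2 = 2.26 × 0.13 / 1.700 = 0.1729 d
  layer 3 (fine sand): t_3 = 8.64 × 0.19 / 1.700 = 0.9659 d
  layer 4 (fractured sandstone): t_4 = 9.81 × 0.06 / 1.700 = 0.3463 d
Total t = Σ t_i = 2.909 days.

2.91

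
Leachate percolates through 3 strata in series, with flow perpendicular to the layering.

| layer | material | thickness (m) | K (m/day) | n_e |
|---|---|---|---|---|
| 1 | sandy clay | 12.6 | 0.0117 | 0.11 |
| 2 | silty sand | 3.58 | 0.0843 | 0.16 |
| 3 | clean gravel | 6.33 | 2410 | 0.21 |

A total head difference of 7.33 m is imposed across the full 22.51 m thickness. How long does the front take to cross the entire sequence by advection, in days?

With flow normal to the layers, continuity requires the same specific discharge q through every layer.
Σ(b_i/K_i) = 12.6/0.0117 + 3.58/0.0843 + 6.33/2410 = 1119 d.
q = Δh / Σ(b_i/K_i) = 7.33 / 1119 = 0.006548 m/day.
In each layer the seepage velocity is v_i = q/n_i, so the layer transit time is t_i = b_i·n_i / q:
  layer 1 (sandy clay): t_1 = 12.6 × 0.11 / 0.006548 = 211.7 d
  layer 2 (silty sand): t_2 = 3.58 × 0.16 / 0.006548 = 87.47 d
  layer 3 (clean gravel): t_3 = 6.33 × 0.21 / 0.006548 = 203.0 d
Total t = Σ t_i = 502.1 days.

502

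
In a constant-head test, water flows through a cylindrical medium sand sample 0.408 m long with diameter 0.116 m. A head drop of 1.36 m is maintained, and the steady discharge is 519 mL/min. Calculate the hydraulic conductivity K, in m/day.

21.2

Cross-sectional area A = π·(d/2)² = π × (0.116/2)² = 0.01057 m².
Convert discharge: 519 mL/min = 8.650e-06 m³/s.
Darcy's law rearranged: K = Q·L / (A·Δh) = 8.650e-06 × 0.408 / (0.01057 × 1.36) = 0.0002455 m/s = 21.22 m/day.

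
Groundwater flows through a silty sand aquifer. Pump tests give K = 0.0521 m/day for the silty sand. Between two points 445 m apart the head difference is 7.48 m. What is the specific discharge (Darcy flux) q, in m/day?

0.000876

Hydraulic gradient i = Δh / L = 7.48 / 445 = 0.01681.
Specific discharge q = K · i = 0.05210 × 0.01681 = 0.0008757 m/day.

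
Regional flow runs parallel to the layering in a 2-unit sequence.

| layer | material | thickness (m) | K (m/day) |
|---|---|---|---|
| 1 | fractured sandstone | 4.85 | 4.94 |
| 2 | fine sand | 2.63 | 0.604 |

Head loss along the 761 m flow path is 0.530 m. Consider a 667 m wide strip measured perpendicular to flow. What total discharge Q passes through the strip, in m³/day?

11.9

Flow is parallel to layering, so each bed carries its own Darcy discharge and the transmissivities add.
Σ(K_i·b_i) = 4.94×4.85 + 0.604×2.63 = 25.55 m²/day.
Hydraulic gradient i = Δh / L = 0.530 / 761 = 0.0006965.
Q = Σ(K_i·b_i) · W · i = 25.55 × 667 × 0.0006965 = 11.87 m³/day.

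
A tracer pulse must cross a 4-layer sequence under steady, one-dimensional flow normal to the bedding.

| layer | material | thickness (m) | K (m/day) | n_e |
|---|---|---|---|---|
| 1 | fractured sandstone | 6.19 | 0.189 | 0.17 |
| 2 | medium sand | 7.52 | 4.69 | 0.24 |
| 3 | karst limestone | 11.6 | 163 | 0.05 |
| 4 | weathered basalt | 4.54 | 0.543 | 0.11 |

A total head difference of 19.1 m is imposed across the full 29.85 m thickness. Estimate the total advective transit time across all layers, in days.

With flow normal to the layers, continuity requires the same specific discharge q through every layer.
Σ(b_i/K_i) = 6.19/0.189 + 7.52/4.69 + 11.6/163 + 4.54/0.543 = 42.79 d.
q = Δh / Σ(b_i/K_i) = 19.1 / 42.79 = 0.4464 m/day.
In each layer the seepage velocity is v_i = q/n_i, so the layer transit time is t_i = b_i·n_i / q:
  layer 1 (fractured sandstone): t_1 = 6.19 × 0.17 / 0.4464 = 2.357 d
  layer 2 (medium sand): t_2 = 7.52 × 0.24 / 0.4464 = 4.043 d
  layer 3 (karst limestone): t_3 = 11.6 × 0.05 / 0.4464 = 1.299 d
  layer 4 (weathered basalt): t_4 = 4.54 × 0.11 / 0.4464 = 1.119 d
Total t = Σ t_i = 8.818 days.

8.82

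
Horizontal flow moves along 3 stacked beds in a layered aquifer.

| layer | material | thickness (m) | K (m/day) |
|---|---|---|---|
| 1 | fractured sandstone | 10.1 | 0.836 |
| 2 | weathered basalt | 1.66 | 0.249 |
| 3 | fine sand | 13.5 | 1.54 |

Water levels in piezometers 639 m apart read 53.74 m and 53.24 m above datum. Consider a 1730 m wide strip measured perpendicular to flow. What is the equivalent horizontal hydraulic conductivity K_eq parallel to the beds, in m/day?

Flow is parallel to layering, so each bed carries its own Darcy discharge and the transmissivities add.
Σ(K_i·b_i) = 0.836×10.1 + 0.249×1.66 + 1.54×13.5 = 29.65 m²/day.
Total thickness b = 25.26 m, so K_eq = Σ(K_i·b_i)/b = 1.174 m/day.

1.17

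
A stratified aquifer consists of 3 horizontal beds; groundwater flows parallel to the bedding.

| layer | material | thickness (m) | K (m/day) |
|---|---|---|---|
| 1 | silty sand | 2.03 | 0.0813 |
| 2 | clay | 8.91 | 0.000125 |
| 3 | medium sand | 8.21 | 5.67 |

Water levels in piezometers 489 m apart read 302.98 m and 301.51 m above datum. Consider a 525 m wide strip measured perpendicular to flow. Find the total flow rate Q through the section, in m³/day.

Flow is parallel to layering, so each bed carries its own Darcy discharge and the transmissivities add.
Σ(K_i·b_i) = 0.0813×2.03 + 0.000125×8.91 + 5.67×8.21 = 46.72 m²/day.
Hydraulic gradient i = (302.98 − 301.51) / 489 = 1.47 / 489 = 0.003006.
Q = Σ(K_i·b_i) · W · i = 46.72 × 525 × 0.003006 = 73.73 m³/day.

73.7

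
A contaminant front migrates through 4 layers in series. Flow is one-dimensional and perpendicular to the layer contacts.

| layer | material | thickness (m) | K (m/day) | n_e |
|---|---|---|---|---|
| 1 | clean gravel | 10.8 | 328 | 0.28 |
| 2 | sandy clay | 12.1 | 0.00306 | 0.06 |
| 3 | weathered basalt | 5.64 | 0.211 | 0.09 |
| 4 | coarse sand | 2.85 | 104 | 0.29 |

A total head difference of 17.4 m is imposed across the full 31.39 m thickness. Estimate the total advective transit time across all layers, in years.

3.18

With flow normal to the layers, continuity requires the same specific discharge q through every layer.
Σ(b_i/K_i) = 10.8/328 + 12.1/0.00306 + 5.64/0.211 + 2.85/104 = 3981 d.
q = Δh / Σ(b_i/K_i) = 17.4 / 3981 = 0.004371 m/day.
In each layer the seepage velocity is v_i = q/n_i, so the layer transit time is t_i = b_i·n_i / q:
  layer 1 (clean gravel): t_1 = 10.8 × 0.28 / 0.004371 = 691.9 d
  layer 2 (sandy clay): t_2 = 12.1 × 0.06 / 0.004371 = 166.1 d
  layer 3 (weathered basalt): t_3 = 5.64 × 0.09 / 0.004371 = 116.1 d
  layer 4 (coarse sand): t_4 = 2.85 × 0.29 / 0.004371 = 189.1 d
Total t = Σ t_i = 1163 days = 3.185 years.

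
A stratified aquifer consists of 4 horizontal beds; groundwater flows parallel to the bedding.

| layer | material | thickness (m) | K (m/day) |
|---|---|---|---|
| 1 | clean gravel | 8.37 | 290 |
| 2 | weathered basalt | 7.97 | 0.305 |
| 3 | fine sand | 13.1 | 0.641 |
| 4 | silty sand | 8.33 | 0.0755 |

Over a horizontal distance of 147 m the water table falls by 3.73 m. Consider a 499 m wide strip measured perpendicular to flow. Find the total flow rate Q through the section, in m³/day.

Flow is parallel to layering, so each bed carries its own Darcy discharge and the transmissivities add.
Σ(K_i·b_i) = 290×8.37 + 0.305×7.97 + 0.641×13.1 + 0.0755×8.33 = 2439 m²/day.
Hydraulic gradient i = Δh / L = 3.73 / 147 = 0.02537.
Q = Σ(K_i·b_i) · W · i = 2439 × 499 × 0.02537 = 30879 m³/day.

30900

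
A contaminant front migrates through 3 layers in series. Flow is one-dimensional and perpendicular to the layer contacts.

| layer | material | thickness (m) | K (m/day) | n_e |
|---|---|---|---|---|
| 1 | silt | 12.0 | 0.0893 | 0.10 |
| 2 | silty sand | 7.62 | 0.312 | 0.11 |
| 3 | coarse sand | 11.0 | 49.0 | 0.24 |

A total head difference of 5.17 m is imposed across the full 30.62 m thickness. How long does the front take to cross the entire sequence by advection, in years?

0.394

With flow normal to the layers, continuity requires the same specific discharge q through every layer.
Σ(b_i/K_i) = 12.0/0.0893 + 7.62/0.312 + 11.0/49.0 = 159.0 d.
q = Δh / Σ(b_i/K_i) = 5.17 / 159.0 = 0.03251 m/day.
In each layer the seepage velocity is v_i = q/n_i, so the layer transit time is t_i = b_i·n_i / q:
  layer 1 (silt): t_1 = 12.0 × 0.10 / 0.03251 = 36.91 d
  layer 2 (silty sand): t_2 = 7.62 × 0.11 / 0.03251 = 25.78 d
  layer 3 (coarse sand): t_3 = 11.0 × 0.24 / 0.03251 = 81.20 d
Total t = Σ t_i = 143.9 days = 0.3940 years.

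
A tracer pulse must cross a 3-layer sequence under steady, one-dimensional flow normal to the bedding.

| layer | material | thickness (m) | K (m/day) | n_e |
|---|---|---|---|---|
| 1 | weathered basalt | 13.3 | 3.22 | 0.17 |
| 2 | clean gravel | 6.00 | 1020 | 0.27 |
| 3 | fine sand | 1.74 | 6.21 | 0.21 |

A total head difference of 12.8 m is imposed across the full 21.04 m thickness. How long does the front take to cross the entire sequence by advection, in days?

With flow normal to the layers, continuity requires the same specific discharge q through every layer.
Σ(b_i/K_i) = 13.3/3.22 + 6.00/1020 + 1.74/6.21 = 4.417 d.
q = Δh / Σ(b_i/K_i) = 12.8 / 4.417 = 2.898 m/day.
In each layer the seepage velocity is v_i = q/n_i, so the layer transit time is t_i = b_i·n_i / q:
  layer 1 (weathered basalt): t_1 = 13.3 × 0.17 / 2.898 = 0.7801 d
  layer 2 (clean gravel): t_2 = 6.00 × 0.27 / 2.898 = 0.5590 d
  layer 3 (fine sand): t_3 = 1.74 × 0.21 / 2.898 = 0.1261 d
Total t = Σ t_i = 1.465 days.

1.47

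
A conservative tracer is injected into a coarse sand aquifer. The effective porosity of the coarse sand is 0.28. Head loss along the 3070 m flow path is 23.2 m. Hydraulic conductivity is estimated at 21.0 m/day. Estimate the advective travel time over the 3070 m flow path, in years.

Hydraulic gradient i = Δh / L = 23.2 / 3070 = 0.007557.
Darcy flux q = K · i = 21.00 × 0.007557 = 0.1587 m/day.
Seepage velocity v = q / n_e = 0.1587 / 0.28 = 0.5668 m/day.
Travel time t = L / v = 3070 / 0.5668 = 5417 days = 14.83 years.

14.8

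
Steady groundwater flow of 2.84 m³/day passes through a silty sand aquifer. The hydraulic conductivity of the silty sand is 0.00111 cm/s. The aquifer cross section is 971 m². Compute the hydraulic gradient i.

Convert K: 0.00111 cm/s × 864 = 0.9590 m/day.
From Q = K·A·i, i = Q / (K·A) = 2.84 / (0.9590 × 971.0) = 0.003050.

0.00305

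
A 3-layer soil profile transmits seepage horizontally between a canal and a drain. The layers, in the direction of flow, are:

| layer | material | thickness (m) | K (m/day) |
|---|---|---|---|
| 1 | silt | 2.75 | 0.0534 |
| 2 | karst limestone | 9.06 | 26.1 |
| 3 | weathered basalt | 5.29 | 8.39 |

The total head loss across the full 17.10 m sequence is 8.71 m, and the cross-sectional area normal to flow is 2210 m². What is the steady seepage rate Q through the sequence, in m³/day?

Flow is perpendicular to layering, so the layers act in series and the equivalent K is the thickness-weighted harmonic mean.
Total thickness L = 2.75 + 9.06 + 5.29 = 17.10 m.
Σ(b_i/K_i) = 2.75/0.0534 + 9.06/26.1 + 5.29/8.39 = 52.48 d.
K_eq = L / Σ(b_i/K_i) = 17.10 / 52.48 = 0.3259 m/day.
Q = K_eq · A · (Δh/L) = 0.3259 × 2210 × (8.71/17.10) = 366.8 m³/day.

367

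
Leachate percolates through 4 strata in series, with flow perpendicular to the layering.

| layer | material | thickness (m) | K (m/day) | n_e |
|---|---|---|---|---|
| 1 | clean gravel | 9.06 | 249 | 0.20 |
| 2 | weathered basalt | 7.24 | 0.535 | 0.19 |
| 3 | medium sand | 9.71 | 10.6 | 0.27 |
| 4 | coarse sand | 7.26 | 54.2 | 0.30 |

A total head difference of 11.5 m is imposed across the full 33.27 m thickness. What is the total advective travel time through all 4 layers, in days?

10.2

With flow normal to the layers, continuity requires the same specific discharge q through every layer.
Σ(b_i/K_i) = 9.06/249 + 7.24/0.535 + 9.71/10.6 + 7.26/54.2 = 14.62 d.
q = Δh / Σ(b_i/K_i) = 11.5 / 14.62 = 0.7866 m/day.
In each layer the seepage velocity is v_i = q/n_i, so the layer transit time is t_i = b_i·n_i / q:
  layer 1 (clean gravel): t_1 = 9.06 × 0.20 / 0.7866 = 2.303 d
  layer 2 (weathered basalt): t_2 = 7.24 × 0.19 / 0.7866 = 1.749 d
  layer 3 (medium sand): t_3 = 9.71 × 0.27 / 0.7866 = 3.333 d
  layer 4 (coarse sand): t_4 = 7.26 × 0.30 / 0.7866 = 2.769 d
Total t = Σ t_i = 10.15 days.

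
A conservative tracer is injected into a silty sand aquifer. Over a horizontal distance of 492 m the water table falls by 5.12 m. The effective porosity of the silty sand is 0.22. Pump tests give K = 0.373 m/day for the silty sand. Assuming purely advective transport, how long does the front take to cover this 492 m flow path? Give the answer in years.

76.3

Hydraulic gradient i = Δh / L = 5.12 / 492 = 0.01041.
Darcy flux q = K · i = 0.3730 × 0.01041 = 0.003882 m/day.
Seepage velocity v = q / n_e = 0.003882 / 0.22 = 0.01764 m/day.
Travel time t = L / v = 492 / 0.01764 = 27885 days = 76.35 years.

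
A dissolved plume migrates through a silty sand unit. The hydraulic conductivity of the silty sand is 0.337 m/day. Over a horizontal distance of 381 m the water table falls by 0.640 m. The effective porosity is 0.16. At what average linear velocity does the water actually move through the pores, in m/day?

Hydraulic gradient i = Δh / L = 0.640 / 381 = 0.001680.
Darcy flux q = K · i = 0.3370 × 0.001680 = 0.0005661 m/day.
Seepage velocity v = q / n_e = 0.0005661 / 0.16 = 0.003538 m/day.

0.00354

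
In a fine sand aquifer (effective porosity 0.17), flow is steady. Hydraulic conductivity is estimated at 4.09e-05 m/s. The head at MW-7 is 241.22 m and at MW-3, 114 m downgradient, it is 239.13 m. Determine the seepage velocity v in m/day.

0.381

Convert K: 4.09e-05 m/s × 86400 = 3.534 m/day.
Hydraulic gradient i = (241.22 − 239.13) / 114 = 2.09 / 114 = 0.01833.
Darcy flux q = K · i = 3.534 × 0.01833 = 0.06479 m/day.
Seepage velocity v = q / n_e = 0.06479 / 0.17 = 0.3811 m/day.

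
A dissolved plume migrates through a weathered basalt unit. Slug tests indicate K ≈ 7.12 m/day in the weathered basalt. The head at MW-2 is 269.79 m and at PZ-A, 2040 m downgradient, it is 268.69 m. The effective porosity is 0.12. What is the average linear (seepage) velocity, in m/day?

0.0320

Hydraulic gradient i = (269.79 − 268.69) / 2040 = 1.1 / 2040 = 0.0005392.
Darcy flux q = K · i = 7.120 × 0.0005392 = 0.003839 m/day.
Seepage velocity v = q / n_e = 0.003839 / 0.12 = 0.03199 m/day.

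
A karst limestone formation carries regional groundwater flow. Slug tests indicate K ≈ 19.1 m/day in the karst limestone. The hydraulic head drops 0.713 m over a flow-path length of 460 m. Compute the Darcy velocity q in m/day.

0.0296

Hydraulic gradient i = Δh / L = 0.713 / 460 = 0.001550.
Specific discharge q = K · i = 19.10 × 0.001550 = 0.02961 m/day.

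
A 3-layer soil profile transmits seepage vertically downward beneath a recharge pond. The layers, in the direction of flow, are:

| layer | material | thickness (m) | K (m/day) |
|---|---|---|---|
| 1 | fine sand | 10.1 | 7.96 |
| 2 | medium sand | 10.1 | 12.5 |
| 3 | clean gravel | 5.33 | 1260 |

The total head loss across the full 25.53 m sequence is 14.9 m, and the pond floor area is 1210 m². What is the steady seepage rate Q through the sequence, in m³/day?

Flow is perpendicular to layering, so the layers act in series and the equivalent K is the thickness-weighted harmonic mean.
Total thickness L = 10.1 + 10.1 + 5.33 = 25.53 m.
Σ(b_i/K_i) = 10.1/7.96 + 10.1/12.5 + 5.33/1260 = 2.081 d.
K_eq = L / Σ(b_i/K_i) = 25.53 / 2.081 = 12.27 m/day.
Q = K_eq · A · (Δh/L) = 12.27 × 1210 × (14.9/25.53) = 8663 m³/day.

8660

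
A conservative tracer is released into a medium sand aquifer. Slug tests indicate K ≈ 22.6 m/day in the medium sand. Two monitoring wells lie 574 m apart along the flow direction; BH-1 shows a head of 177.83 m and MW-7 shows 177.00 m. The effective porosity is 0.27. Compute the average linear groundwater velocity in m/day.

0.121

Hydraulic gradient i = (177.83 − 177.00) / 574 = 0.83 / 574 = 0.001446.
Darcy flux q = K · i = 22.60 × 0.001446 = 0.03268 m/day.
Seepage velocity v = q / n_e = 0.03268 / 0.27 = 0.1210 m/day.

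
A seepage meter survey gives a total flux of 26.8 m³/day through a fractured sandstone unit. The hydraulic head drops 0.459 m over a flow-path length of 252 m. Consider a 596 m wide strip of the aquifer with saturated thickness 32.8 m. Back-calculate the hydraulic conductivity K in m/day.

0.753

Cross-sectional area A = 596 × 32.8 = 19549 m².
Hydraulic gradient i = Δh / L = 0.459 / 252 = 0.001821.
From Q = K·A·i, K = Q / (A·i) = 26.8 / (19549 × 0.001821) = 0.7527 m/day.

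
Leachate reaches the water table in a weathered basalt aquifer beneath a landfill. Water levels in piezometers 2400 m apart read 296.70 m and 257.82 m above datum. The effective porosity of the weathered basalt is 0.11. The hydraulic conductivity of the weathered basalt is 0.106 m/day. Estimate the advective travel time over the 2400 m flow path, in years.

421

Hydraulic gradient i = (296.70 − 257.82) / 2400 = 38.88 / 2400 = 0.01620.
Darcy flux q = K · i = 0.1060 × 0.01620 = 0.001717 m/day.
Seepage velocity v = q / n_e = 0.001717 / 0.11 = 0.01561 m/day.
Travel time t = L / v = 2400 / 0.01561 = 1.537e+05 days = 420.9 years.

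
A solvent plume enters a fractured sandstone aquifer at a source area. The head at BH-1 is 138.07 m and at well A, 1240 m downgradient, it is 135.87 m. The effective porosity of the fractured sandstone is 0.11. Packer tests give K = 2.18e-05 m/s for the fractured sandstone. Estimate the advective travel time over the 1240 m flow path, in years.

Convert K: 2.18e-05 m/s × 86400 = 1.884 m/day.
Hydraulic gradient i = (138.07 − 135.87) / 1240 = 2.2 / 1240 = 0.001774.
Darcy flux q = K · i = 1.884 × 0.001774 = 0.003342 m/day.
Seepage velocity v = q / n_e = 0.003342 / 0.11 = 0.03038 m/day.
Travel time t = L / v = 1240 / 0.03038 = 40817 days = 111.8 years.

112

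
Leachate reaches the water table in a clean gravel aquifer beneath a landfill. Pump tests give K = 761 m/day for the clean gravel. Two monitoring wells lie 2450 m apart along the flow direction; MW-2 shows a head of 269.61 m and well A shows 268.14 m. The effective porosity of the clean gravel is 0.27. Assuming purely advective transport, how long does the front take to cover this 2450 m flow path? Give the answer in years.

3.97

Hydraulic gradient i = (269.61 − 268.14) / 2450 = 1.47 / 2450 = 0.0006000.
Darcy flux q = K · i = 761.0 × 0.0006000 = 0.4566 m/day.
Seepage velocity v = q / n_e = 0.4566 / 0.27 = 1.691 m/day.
Travel time t = L / v = 2450 / 1.691 = 1449 days = 3.966 years.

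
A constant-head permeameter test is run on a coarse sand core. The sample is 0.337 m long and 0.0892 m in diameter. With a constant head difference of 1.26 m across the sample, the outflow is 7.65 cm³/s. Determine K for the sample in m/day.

28.3

Cross-sectional area A = π·(d/2)² = π × (0.0892/2)² = 0.006249 m².
Convert discharge: 7.65 cm³/s = 7.650e-06 m³/s.
Darcy's law rearranged: K = Q·L / (A·Δh) = 7.650e-06 × 0.337 / (0.006249 × 1.26) = 0.0003274 m/s = 28.29 m/day.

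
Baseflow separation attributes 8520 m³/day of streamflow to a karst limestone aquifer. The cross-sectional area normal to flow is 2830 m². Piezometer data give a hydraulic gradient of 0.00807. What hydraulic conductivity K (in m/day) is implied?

373

Hydraulic gradient i = 0.00807.
From Q = K·A·i, K = Q / (A·i) = 8520 / (2830 × 0.008070) = 373.1 m/day.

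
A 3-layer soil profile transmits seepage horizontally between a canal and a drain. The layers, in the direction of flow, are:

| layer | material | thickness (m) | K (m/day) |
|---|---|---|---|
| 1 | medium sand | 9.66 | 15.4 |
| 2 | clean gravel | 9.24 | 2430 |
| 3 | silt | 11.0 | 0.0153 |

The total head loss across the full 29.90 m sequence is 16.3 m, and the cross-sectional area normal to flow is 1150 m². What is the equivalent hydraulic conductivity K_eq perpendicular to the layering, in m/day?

0.0416

Flow is perpendicular to layering, so the layers act in series and the equivalent K is the thickness-weighted harmonic mean.
Total thickness L = 9.66 + 9.24 + 11.0 = 29.90 m.
Σ(b_i/K_i) = 9.66/15.4 + 9.24/2430 + 11.0/0.0153 = 719.6 d.
K_eq = L / Σ(b_i/K_i) = 29.90 / 719.6 = 0.04155 m/day.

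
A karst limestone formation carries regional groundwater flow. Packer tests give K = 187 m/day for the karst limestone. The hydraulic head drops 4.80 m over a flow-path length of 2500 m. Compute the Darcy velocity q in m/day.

0.359

Hydraulic gradient i = Δh / L = 4.80 / 2500 = 0.001920.
Specific discharge q = K · i = 187.0 × 0.001920 = 0.3590 m/day.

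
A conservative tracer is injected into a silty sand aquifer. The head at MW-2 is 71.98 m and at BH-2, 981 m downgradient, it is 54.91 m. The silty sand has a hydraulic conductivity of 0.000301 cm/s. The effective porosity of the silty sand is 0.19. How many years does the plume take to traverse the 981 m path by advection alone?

113

Convert K: 0.000301 cm/s × 864 = 0.2601 m/day.
Hydraulic gradient i = (71.98 − 54.91) / 981 = 17.07 / 981 = 0.01740.
Darcy flux q = K · i = 0.2601 × 0.01740 = 0.004525 m/day.
Seepage velocity v = q / n_e = 0.004525 / 0.19 = 0.02382 m/day.
Travel time t = L / v = 981 / 0.02382 = 41189 days = 112.8 years.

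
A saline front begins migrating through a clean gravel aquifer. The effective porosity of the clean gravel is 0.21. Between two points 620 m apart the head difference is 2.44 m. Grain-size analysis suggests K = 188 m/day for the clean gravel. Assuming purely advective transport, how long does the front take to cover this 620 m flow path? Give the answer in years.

0.482

Hydraulic gradient i = Δh / L = 2.44 / 620 = 0.003935.
Darcy flux q = K · i = 188.0 × 0.003935 = 0.7399 m/day.
Seepage velocity v = q / n_e = 0.7399 / 0.21 = 3.523 m/day.
Travel time t = L / v = 620 / 3.523 = 176.0 days = 0.4818 years.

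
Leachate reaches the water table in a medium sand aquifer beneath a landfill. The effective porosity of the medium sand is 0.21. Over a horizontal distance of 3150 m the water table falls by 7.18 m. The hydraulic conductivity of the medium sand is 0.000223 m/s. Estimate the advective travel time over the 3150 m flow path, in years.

41.2

Convert K: 0.000223 m/s × 86400 = 19.27 m/day.
Hydraulic gradient i = Δh / L = 7.18 / 3150 = 0.002279.
Darcy flux q = K · i = 19.27 × 0.002279 = 0.04392 m/day.
Seepage velocity v = q / n_e = 0.04392 / 0.21 = 0.2091 m/day.
Travel time t = L / v = 3150 / 0.2091 = 15063 days = 41.24 years.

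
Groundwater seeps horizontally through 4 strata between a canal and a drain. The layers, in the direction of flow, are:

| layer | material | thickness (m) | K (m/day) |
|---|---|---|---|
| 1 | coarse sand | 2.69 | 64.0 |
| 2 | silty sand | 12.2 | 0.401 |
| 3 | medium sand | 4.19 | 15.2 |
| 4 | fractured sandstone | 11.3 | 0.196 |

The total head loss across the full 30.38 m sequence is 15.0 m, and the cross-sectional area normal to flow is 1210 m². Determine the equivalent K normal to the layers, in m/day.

Flow is perpendicular to layering, so the layers act in series and the equivalent K is the thickness-weighted harmonic mean.
Total thickness L = 2.69 + 12.2 + 4.19 + 11.3 = 30.38 m.
Σ(b_i/K_i) = 2.69/64.0 + 12.2/0.401 + 4.19/15.2 + 11.3/0.196 = 88.39 d.
K_eq = L / Σ(b_i/K_i) = 30.38 / 88.39 = 0.3437 m/day.

0.344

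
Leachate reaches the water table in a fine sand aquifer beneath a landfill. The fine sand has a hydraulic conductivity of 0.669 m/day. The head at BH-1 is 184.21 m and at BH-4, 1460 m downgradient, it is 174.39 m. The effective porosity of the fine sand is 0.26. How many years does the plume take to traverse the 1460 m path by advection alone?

Hydraulic gradient i = (184.21 − 174.39) / 1460 = 9.82 / 1460 = 0.006726.
Darcy flux q = K · i = 0.6690 × 0.006726 = 0.004500 m/day.
Seepage velocity v = q / n_e = 0.004500 / 0.26 = 0.01731 m/day.
Travel time t = L / v = 1460 / 0.01731 = 84361 days = 231.0 years.

231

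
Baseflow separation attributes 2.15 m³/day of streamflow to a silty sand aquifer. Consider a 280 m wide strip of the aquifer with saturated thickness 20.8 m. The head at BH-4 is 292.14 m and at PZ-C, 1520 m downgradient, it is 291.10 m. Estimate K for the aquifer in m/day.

0.540

Cross-sectional area A = 280 × 20.8 = 5824 m².
Hydraulic gradient i = (292.14 − 291.10) / 1520 = 1.04 / 1520 = 0.0006842.
From Q = K·A·i, K = Q / (A·i) = 2.15 / (5824 × 0.0006842) = 0.5395 m/day.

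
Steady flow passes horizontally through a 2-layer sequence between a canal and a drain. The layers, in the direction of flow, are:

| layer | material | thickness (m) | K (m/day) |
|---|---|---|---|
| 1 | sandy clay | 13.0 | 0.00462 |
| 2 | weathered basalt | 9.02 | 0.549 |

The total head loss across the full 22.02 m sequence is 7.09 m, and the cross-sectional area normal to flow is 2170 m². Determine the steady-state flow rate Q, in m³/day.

5.44

Flow is perpendicular to layering, so the layers act in series and the equivalent K is the thickness-weighted harmonic mean.
Total thickness L = 13.0 + 9.02 = 22.02 m.
Σ(b_i/K_i) = 13.0/0.00462 + 9.02/0.549 = 2830 d.
K_eq = L / Σ(b_i/K_i) = 22.02 / 2830 = 0.007780 m/day.
Q = K_eq · A · (Δh/L) = 0.007780 × 2170 × (7.09/22.02) = 5.436 m³/day.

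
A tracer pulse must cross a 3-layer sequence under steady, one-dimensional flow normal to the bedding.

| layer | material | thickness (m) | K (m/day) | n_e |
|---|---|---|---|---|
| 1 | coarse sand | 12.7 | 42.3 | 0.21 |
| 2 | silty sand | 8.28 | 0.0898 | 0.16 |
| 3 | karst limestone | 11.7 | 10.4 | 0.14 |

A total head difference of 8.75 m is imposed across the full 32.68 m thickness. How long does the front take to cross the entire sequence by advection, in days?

With flow normal to the layers, continuity requires the same specific discharge q through every layer.
Σ(b_i/K_i) = 12.7/42.3 + 8.28/0.0898 + 11.7/10.4 = 93.63 d.
q = Δh / Σ(b_i/K_i) = 8.75 / 93.63 = 0.09345 m/day.
In each layer the seepage velocity is v_i = q/n_i, so the layer transit time is t_i = b_i·n_i / q:
  layer 1 (coarse sand): t_1 = 12.7 × 0.21 / 0.09345 = 28.54 d
  layer 2 (silty sand): t_2 = 8.28 × 0.16 / 0.09345 = 14.18 d
  layer 3 (karst limestone): t_3 = 11.7 × 0.14 / 0.09345 = 17.53 d
Total t = Σ t_i = 60.24 days.

60.2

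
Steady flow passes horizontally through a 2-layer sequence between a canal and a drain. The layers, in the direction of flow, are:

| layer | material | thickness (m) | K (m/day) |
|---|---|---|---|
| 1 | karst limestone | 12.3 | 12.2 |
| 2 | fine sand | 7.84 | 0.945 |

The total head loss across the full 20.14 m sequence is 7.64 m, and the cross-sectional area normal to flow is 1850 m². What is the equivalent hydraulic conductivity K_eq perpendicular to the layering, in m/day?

Flow is perpendicular to layering, so the layers act in series and the equivalent K is the thickness-weighted harmonic mean.
Total thickness L = 12.3 + 7.84 = 20.14 m.
Σ(b_i/K_i) = 12.3/12.2 + 7.84/0.945 = 9.304 d.
K_eq = L / Σ(b_i/K_i) = 20.14 / 9.304 = 2.165 m/day.

2.16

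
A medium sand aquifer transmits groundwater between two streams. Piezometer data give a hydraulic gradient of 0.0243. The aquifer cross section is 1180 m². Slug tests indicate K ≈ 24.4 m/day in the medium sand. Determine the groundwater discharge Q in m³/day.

700

Hydraulic gradient i = 0.0243.
Darcy's law: Q = K · A · i = 24.40 × 1180 × 0.02430 = 699.6 m³/day.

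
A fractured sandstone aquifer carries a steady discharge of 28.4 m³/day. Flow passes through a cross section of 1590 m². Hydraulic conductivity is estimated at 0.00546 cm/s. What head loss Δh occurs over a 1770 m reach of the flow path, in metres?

Convert K: 0.00546 cm/s × 864 = 4.717 m/day.
From Q = K·A·i, i = Q / (K·A) = 28.4 / (4.717 × 1590) = 0.003786.
Head loss Δh = i · L = 0.003786 × 1770 = 6.702 m.

6.70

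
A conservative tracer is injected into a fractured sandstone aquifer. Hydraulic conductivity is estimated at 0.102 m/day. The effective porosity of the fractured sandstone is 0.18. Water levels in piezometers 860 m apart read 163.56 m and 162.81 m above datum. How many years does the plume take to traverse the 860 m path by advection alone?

4760

Hydraulic gradient i = (163.56 − 162.81) / 860 = 0.75 / 860 = 0.0008721.
Darcy flux q = K · i = 0.1020 × 0.0008721 = 8.895e-05 m/day.
Seepage velocity v = q / n_e = 8.895e-05 / 0.18 = 0.0004942 m/day.
Travel time t = L / v = 860 / 0.0004942 = 1.740e+06 days = 4765 years.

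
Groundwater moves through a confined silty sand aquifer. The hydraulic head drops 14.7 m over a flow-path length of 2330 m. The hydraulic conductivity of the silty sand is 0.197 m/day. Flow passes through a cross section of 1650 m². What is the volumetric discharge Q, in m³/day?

Hydraulic gradient i = Δh / L = 14.7 / 2330 = 0.006309.
Darcy's law: Q = K · A · i = 0.1970 × 1650 × 0.006309 = 2.051 m³/day.

2.05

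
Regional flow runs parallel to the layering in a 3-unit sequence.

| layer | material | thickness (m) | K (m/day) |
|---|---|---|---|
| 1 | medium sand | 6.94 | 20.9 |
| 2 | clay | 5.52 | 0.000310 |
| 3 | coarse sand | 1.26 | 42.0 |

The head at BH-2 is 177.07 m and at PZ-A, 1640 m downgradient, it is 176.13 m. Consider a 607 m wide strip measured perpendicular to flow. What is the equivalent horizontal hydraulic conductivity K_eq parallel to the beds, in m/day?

14.4

Flow is parallel to layering, so each bed carries its own Darcy discharge and the transmissivities add.
Σ(K_i·b_i) = 20.9×6.94 + 0.000310×5.52 + 42.0×1.26 = 198.0 m²/day.
Total thickness b = 13.72 m, so K_eq = Σ(K_i·b_i)/b = 14.43 m/day.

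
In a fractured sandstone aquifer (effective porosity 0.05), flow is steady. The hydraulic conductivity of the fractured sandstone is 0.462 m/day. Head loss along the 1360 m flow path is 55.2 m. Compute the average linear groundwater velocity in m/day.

Hydraulic gradient i = Δh / L = 55.2 / 1360 = 0.04059.
Darcy flux q = K · i = 0.4620 × 0.04059 = 0.01875 m/day.
Seepage velocity v = q / n_e = 0.01875 / 0.05 = 0.3750 m/day.

0.375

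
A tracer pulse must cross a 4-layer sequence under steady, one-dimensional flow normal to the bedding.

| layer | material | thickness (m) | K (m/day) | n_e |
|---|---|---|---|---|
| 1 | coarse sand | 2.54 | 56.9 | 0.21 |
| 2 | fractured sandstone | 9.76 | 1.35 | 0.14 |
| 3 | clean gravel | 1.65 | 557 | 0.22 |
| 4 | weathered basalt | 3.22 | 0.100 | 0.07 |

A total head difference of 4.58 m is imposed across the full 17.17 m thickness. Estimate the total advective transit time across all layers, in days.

21.4

With flow normal to the layers, continuity requires the same specific discharge q through every layer.
Σ(b_i/K_i) = 2.54/56.9 + 9.76/1.35 + 1.65/557 + 3.22/0.100 = 39.48 d.
q = Δh / Σ(b_i/K_i) = 4.58 / 39.48 = 0.1160 m/day.
In each layer the seepage velocity is v_i = q/n_i, so the layer transit time is t_i = b_i·n_i / q:
  layer 1 (coarse sand): t_1 = 2.54 × 0.21 / 0.1160 = 4.598 d
  layer 2 (fractured sandstone): t_2 = 9.76 × 0.14 / 0.1160 = 11.78 d
  layer 3 (clean gravel): t_3 = 1.65 × 0.22 / 0.1160 = 3.129 d
  layer 4 (weathered basalt): t_4 = 3.22 × 0.07 / 0.1160 = 1.943 d
Total t = Σ t_i = 21.45 days.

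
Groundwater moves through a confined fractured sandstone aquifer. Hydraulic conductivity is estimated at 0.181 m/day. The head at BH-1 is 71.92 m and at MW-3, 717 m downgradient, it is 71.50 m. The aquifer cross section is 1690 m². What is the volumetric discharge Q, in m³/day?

Hydraulic gradient i = (71.92 − 71.50) / 717 = 0.42 / 717 = 0.0005858.
Darcy's law: Q = K · A · i = 0.1810 × 1690 × 0.0005858 = 0.1792 m³/day.

0.179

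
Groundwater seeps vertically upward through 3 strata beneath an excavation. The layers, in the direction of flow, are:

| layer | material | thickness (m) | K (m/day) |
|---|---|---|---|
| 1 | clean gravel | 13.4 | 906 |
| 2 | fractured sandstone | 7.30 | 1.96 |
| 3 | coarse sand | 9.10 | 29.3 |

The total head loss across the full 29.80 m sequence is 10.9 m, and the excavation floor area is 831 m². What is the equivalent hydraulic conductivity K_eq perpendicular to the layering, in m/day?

Flow is perpendicular to layering, so the layers act in series and the equivalent K is the thickness-weighted harmonic mean.
Total thickness L = 13.4 + 7.30 + 9.10 = 29.80 m.
Σ(b_i/K_i) = 13.4/906 + 7.30/1.96 + 9.10/29.3 = 4.050 d.
K_eq = L / Σ(b_i/K_i) = 29.80 / 4.050 = 7.358 m/day.

7.36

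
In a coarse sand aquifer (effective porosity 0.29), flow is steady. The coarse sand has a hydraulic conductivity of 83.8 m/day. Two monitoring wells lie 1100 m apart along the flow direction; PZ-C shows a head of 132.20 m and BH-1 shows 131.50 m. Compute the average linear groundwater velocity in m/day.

0.184

Hydraulic gradient i = (132.20 − 131.50) / 1100 = 0.7 / 1100 = 0.0006364.
Darcy flux q = K · i = 83.80 × 0.0006364 = 0.05333 m/day.
Seepage velocity v = q / n_e = 0.05333 / 0.29 = 0.1839 m/day.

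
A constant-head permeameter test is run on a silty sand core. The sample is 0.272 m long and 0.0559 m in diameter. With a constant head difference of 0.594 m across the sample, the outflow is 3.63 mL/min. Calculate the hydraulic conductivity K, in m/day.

0.975

Cross-sectional area A = π·(d/2)² = π × (0.0559/2)² = 0.002454 m².
Convert discharge: 3.63 mL/min = 6.050e-08 m³/s.
Darcy's law rearranged: K = Q·L / (A·Δh) = 6.050e-08 × 0.272 / (0.002454 × 0.594) = 1.129e-05 m/s = 0.9753 m/day.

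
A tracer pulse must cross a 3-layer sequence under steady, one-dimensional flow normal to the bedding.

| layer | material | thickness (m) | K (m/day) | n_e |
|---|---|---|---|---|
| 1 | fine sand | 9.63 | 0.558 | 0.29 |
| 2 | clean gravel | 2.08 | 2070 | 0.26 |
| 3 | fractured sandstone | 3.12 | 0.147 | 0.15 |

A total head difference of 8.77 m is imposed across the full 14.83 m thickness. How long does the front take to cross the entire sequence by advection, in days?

16.7

With flow normal to the layers, continuity requires the same specific discharge q through every layer.
Σ(b_i/K_i) = 9.63/0.558 + 2.08/2070 + 3.12/0.147 = 38.48 d.
q = Δh / Σ(b_i/K_i) = 8.77 / 38.48 = 0.2279 m/day.
In each layer the seepage velocity is v_i = q/n_i, so the layer transit time is t_i = b_i·n_i / q:
  layer 1 (fine sand): t_1 = 9.63 × 0.29 / 0.2279 = 12.25 d
  layer 2 (clean gravel): t_2 = 2.08 × 0.26 / 0.2279 = 2.373 d
  layer 3 (fractured sandstone): t_3 = 3.12 × 0.15 / 0.2279 = 2.054 d
Total t = Σ t_i = 16.68 days.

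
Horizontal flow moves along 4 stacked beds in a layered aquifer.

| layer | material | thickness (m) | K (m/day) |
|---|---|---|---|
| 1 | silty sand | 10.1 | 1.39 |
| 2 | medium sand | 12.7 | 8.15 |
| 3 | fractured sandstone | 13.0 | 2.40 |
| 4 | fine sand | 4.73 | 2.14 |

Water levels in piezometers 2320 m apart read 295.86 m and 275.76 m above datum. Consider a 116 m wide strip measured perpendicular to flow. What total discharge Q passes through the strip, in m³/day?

Flow is parallel to layering, so each bed carries its own Darcy discharge and the transmissivities add.
Σ(K_i·b_i) = 1.39×10.1 + 8.15×12.7 + 2.40×13.0 + 2.14×4.73 = 158.9 m²/day.
Hydraulic gradient i = (295.86 − 275.76) / 2320 = 20.1 / 2320 = 0.008664.
Q = Σ(K_i·b_i) · W · i = 158.9 × 116 × 0.008664 = 159.7 m³/day.

160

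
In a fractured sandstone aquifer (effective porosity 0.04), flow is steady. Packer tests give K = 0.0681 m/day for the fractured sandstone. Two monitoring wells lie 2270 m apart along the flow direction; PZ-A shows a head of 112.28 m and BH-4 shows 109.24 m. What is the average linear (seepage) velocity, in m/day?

Hydraulic gradient i = (112.28 − 109.24) / 2270 = 3.04 / 2270 = 0.001339.
Darcy flux q = K · i = 0.06810 × 0.001339 = 9.120e-05 m/day.
Seepage velocity v = q / n_e = 9.120e-05 / 0.04 = 0.002280 m/day.

0.00228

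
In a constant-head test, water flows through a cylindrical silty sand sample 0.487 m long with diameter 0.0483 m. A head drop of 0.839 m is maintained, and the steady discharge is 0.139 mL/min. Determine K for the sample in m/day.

Cross-sectional area A = π·(d/2)² = π × (0.0483/2)² = 0.001832 m².
Convert discharge: 0.139 mL/min = 2.317e-09 m³/s.
Darcy's law rearranged: K = Q·L / (A·Δh) = 2.317e-09 × 0.487 / (0.001832 × 0.839) = 7.339e-07 m/s = 0.06341 m/day.

0.0634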